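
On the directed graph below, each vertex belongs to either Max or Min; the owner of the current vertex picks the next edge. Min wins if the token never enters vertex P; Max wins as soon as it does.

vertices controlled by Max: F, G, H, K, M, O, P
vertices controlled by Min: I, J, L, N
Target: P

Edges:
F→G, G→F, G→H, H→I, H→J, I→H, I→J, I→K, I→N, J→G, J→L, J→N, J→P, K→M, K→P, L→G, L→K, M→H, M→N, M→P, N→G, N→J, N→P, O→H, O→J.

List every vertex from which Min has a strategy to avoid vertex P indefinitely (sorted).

F, G, H, I, J, L, N, O

A0 = {P}
A1: add {K, M} — K (Max) has K→P; M (Max) has M→P.
A2 = A1; e.g. F (Max) has no edge into A1. Fixed point.
Max's attractor = {K, M, P}; Min avoids the target exactly from the complement.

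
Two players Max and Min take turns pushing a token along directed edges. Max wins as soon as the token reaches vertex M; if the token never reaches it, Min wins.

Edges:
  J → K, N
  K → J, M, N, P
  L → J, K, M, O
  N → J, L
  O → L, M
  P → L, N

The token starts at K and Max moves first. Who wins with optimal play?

Track states (vertex, player-to-move).
A0 = {(M,Max), (M,Min)}
A1: add {(K,Max), (L,Max), (O,Max)}.
(K,Max) ∈ A1 ⇒ Max forces the target.

Max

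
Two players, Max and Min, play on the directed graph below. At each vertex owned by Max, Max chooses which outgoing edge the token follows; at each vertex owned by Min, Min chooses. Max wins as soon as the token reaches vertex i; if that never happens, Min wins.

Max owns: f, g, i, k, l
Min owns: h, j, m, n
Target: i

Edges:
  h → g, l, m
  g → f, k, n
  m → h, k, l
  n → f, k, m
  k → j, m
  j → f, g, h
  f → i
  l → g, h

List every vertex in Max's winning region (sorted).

f, g, i, l

A0 = {i}
A1: add {f} — f (Max) has f→i.
A2: add {g} — g (Max) has g→f.
A3: add {l} — l (Max) has l→g.
A4 = A3; e.g. h (Min) can still go to m. Fixed point.
Max's winning region = {f, g, i, l}.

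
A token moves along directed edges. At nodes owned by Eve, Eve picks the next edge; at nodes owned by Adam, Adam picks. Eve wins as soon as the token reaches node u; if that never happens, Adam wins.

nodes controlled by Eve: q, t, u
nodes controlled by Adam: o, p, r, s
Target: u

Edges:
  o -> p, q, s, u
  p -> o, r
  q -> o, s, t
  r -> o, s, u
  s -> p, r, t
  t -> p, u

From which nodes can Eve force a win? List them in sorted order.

A0 = {u}
A1: add {t} — t (Eve) has t→u.
A2: add {q} — q (Eve) has q→t.
A3 = A2; e.g. o (Adam) can still go to p. Fixed point.
Eve's winning region = {q, t, u}.

q, t, u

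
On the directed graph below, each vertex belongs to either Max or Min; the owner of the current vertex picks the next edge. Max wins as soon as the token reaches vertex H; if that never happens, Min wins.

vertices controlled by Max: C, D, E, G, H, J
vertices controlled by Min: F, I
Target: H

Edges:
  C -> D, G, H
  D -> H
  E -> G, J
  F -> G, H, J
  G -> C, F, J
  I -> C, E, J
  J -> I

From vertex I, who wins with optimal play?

Min

A0 = {H}
A1: add {C, D} — C (Max) has C→H; D (Max) has D→H.
A2: add {G} — G (Max) has G→C.
A3: add {E} — E (Max) has E→G.
A4 = A3; e.g. F (Min) can still go to J. Fixed point.
I never enters the attractor, so Min can avoid the target forever.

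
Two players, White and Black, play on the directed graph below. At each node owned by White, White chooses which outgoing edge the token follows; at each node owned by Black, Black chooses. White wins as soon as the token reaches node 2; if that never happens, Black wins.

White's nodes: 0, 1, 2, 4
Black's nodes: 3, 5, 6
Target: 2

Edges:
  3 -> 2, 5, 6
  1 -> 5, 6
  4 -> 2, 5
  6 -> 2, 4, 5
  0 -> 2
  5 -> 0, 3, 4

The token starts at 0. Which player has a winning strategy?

A0 = {2}
A1: add {0, 4} — 0 (White) has 0→2; 4 (White) has 4→2.
A2 = A1; e.g. 1 (White) has no edge into A1. Fixed point.
0 ∈ A1, so White can force the target.

White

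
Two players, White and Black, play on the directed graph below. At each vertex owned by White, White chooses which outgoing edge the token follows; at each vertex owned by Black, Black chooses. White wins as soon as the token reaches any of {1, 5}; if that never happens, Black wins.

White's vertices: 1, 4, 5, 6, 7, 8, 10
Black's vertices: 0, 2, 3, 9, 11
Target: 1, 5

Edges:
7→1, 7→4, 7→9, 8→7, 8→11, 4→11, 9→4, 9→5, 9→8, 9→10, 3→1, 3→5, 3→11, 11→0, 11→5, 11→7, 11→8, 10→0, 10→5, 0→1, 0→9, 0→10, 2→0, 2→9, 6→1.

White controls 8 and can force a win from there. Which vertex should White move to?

A0 = {1, 5}
A1: add {6, 7, 10} — 6 (White) has 6→1; 7 (White) has 7→1; 10 (White) has 10→5.
A2: add {8} — 8 (White) has 8→7.
A3 = A2; e.g. 0 (Black) can still go to 9. Fixed point.
From 8, successor 7 is in the attractor (rank 1); the other successor 11 is not.

7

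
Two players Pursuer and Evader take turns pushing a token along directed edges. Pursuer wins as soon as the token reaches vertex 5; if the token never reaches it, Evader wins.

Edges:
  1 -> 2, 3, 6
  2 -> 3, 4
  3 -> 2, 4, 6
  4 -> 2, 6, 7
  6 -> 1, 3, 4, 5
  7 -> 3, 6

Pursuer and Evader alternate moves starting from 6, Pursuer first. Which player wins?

Track states (vertex, player-to-move).
A0 = {(5,Pursuer), (5,Evader)}
A1: add {(6,Pursuer)}.
(6,Pursuer) ∈ A1 ⇒ Pursuer forces the target.

Pursuer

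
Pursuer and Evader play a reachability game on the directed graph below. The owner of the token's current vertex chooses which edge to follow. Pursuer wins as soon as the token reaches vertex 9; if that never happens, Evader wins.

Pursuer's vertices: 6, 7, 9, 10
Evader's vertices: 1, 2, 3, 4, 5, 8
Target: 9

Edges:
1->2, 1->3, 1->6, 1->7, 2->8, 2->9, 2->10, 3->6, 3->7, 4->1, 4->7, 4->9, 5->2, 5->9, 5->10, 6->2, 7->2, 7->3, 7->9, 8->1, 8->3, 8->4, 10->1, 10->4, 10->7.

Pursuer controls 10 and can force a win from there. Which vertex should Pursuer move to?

7

A0 = {9}
A1: add {7} — 7 (Pursuer) has 7→9.
A2: add {10} — 10 (Pursuer) has 10→7.
A3 = A2; e.g. 1 (Evader) can still go to 2. Fixed point.
From 10, successor 7 is in the attractor (rank 1); the other successors 1, 4 are not.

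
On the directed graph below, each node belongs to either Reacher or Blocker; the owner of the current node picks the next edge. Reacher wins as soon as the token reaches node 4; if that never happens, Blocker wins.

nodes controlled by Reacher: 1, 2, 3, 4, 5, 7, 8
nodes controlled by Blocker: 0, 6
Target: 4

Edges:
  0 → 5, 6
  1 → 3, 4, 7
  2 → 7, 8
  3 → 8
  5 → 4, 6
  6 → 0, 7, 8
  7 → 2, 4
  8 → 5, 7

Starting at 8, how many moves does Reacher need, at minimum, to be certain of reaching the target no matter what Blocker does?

2

A0 = {4}
A1: add {1, 5, 7} — 1 (Reacher) has 1→4; 5 (Reacher) has 5→4; 7 (Reacher) has 7→4.
A2: add {2, 8} — 2 (Reacher) has 2→7; 8 (Reacher) has 8→5.
8 enters the attractor at level 2, so Reacher can force the target in 2 moves from there.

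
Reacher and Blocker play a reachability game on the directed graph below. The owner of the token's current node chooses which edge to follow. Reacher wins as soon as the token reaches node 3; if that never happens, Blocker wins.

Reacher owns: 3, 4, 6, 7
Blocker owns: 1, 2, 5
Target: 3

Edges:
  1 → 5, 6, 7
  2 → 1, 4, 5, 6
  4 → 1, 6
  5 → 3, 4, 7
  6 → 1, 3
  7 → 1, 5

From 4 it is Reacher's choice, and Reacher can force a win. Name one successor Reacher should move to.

6

A0 = {3}
A1: add {6} — 6 (Reacher) has 6→3.
A2: add {4} — 4 (Reacher) has 4→6.
A3 = A2; e.g. 1 (Blocker) can still go to 5. Fixed point.
From 4, successor 6 is in the attractor (rank 1); the other successor 1 is not.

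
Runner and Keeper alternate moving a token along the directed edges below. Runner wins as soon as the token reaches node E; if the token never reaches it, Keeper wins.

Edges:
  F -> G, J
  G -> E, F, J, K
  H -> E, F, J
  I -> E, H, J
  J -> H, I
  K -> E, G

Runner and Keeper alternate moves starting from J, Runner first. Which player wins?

Track states (vertex, player-to-move).
A0 = {(E,Runner), (E,Keeper)}
A1: add {(G,Runner), (H,Runner), (I,Runner), (K,Runner)}.
A2: add {(J,Keeper), (K,Keeper)}.
A3: add {(F,Runner)}.
A4 = A3; e.g. (F,Keeper) stays out. (J,Runner) never enters ⇒ Keeper avoids the target.

Keeper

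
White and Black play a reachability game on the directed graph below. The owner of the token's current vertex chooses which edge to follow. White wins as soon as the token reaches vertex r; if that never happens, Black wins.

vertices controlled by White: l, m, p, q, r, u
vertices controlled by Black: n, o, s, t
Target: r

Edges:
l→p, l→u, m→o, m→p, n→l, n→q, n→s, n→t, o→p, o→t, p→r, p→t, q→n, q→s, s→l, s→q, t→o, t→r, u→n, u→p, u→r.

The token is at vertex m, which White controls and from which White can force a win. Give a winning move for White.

A0 = {r}
A1: add {p, u} — p (White) has p→r; u (White) has u→r.
A2: add {l, m} — l (White) has l→p; m (White) has m→p.
A3 = A2; e.g. n (Black) can still go to q. Fixed point.
From m, successor p is in the attractor (rank 1); the other successor o is not.

p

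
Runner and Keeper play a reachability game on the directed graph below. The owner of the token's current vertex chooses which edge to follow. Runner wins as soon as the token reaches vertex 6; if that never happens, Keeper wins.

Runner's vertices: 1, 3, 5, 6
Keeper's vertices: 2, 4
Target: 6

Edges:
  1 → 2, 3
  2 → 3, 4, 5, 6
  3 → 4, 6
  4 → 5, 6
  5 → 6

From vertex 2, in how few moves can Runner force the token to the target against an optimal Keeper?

A0 = {6}
A1: add {3, 5} — 3 (Runner) has 3→6; 5 (Runner) has 5→6.
A2: add {1, 4} — 1 (Runner) has 1→3; 4 (Keeper): all of {5, 6} already in.
A3: add {2} — 2 (Keeper): all of {3, 4, 5, 6} already in.
A3 = all vertices. Fixed point.
2 enters the attractor at level 3, so Runner can force the target in 3 moves from there.

3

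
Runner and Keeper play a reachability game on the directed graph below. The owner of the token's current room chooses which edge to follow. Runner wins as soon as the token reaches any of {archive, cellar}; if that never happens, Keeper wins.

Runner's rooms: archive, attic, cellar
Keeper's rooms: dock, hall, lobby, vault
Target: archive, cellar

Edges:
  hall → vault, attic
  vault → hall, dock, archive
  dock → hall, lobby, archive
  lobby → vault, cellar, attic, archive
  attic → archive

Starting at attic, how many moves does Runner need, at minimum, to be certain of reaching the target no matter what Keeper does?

A0 = {archive, cellar}
A1: add {attic} — attic (Runner) has attic→archive.
A2 = A1; e.g. hall (Keeper) can still go to vault. Fixed point.
attic enters the attractor at level 1, so Runner can force the target in 1 move from there.

1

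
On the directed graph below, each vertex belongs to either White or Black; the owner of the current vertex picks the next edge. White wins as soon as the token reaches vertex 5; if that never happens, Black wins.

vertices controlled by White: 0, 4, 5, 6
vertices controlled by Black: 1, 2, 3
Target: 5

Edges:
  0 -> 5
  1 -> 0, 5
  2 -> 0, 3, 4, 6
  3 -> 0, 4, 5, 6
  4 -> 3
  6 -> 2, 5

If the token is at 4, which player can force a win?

A0 = {5}
A1: add {0, 6} — 0 (White) has 0→5; 6 (White) has 6→5.
A2: add {1} — 1 (Black): all of {0, 5} already in.
A3 = A2; e.g. 2 (Black) can still go to 3. Fixed point.
4 never enters the attractor, so Black can avoid the target forever.

Black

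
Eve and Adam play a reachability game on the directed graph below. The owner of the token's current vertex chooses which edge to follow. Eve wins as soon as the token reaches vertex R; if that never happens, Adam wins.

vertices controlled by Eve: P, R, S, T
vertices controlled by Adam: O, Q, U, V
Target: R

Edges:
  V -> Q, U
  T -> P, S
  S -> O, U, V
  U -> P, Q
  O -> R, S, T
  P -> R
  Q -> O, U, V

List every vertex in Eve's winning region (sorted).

A0 = {R}
A1: add {P} — P (Eve) has P→R.
A2: add {T} — T (Eve) has T→P.
A3 = A2; e.g. O (Adam) can still go to S. Fixed point.
Eve's winning region = {P, R, T}.

P, R, T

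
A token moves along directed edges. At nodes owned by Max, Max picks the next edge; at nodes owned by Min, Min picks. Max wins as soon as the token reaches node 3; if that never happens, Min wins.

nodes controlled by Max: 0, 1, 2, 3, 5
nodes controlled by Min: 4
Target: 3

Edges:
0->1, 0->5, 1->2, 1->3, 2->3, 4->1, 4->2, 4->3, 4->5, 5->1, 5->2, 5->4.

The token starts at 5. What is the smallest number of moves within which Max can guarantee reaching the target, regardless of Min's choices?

A0 = {3}
A1: add {1, 2} — 1 (Max) has 1→3; 2 (Max) has 2→3.
A2: add {0, 5} — 0 (Max) has 0→1; 5 (Max) has 5→1.
5 enters the attractor at level 2, so Max can force the target in 2 moves from there.

2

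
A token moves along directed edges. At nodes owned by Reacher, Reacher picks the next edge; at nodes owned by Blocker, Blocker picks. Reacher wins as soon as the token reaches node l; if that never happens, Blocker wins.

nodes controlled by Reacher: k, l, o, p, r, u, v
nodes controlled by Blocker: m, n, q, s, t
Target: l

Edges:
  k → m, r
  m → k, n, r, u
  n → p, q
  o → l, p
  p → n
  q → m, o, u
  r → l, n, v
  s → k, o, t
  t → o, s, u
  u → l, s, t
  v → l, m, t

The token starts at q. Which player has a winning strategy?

Blocker

A0 = {l}
A1: add {o, r, u, v} — o (Reacher) has o→l; r (Reacher) has r→l; u (Reacher) has u→l; v (Reacher) has v→l.
A2: add {k} — k (Reacher) has k→r.
A3 = A2; e.g. m (Blocker) can still go to n. Fixed point.
q never enters the attractor, so Blocker can avoid the target forever.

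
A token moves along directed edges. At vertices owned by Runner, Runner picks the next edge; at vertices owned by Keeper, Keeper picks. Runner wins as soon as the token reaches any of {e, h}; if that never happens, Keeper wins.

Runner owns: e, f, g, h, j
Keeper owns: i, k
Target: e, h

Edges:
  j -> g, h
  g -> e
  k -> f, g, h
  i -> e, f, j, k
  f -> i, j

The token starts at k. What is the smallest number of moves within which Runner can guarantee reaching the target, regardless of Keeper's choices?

3

A0 = {e, h}
A1: add {g, j} — g (Runner) has g→e; j (Runner) has j→h.
A2: add {f} — f (Runner) has f→j.
A3: add {k} — k (Keeper): all of {f, g, h} already in.
k enters the attractor at level 3, so Runner can force the target in 3 moves from there.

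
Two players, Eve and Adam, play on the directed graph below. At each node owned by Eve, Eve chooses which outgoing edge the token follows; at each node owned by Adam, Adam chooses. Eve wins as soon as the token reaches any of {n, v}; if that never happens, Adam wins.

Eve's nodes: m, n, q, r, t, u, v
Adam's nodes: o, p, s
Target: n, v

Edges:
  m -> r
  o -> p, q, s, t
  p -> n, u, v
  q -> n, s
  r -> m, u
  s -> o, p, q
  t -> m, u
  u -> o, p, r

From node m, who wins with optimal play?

A0 = {n, v}
A1: add {q} — q (Eve) has q→n.
A2 = A1; e.g. m (Eve) has no edge into A1. Fixed point.
m never enters the attractor, so Adam can avoid the target forever.

Adam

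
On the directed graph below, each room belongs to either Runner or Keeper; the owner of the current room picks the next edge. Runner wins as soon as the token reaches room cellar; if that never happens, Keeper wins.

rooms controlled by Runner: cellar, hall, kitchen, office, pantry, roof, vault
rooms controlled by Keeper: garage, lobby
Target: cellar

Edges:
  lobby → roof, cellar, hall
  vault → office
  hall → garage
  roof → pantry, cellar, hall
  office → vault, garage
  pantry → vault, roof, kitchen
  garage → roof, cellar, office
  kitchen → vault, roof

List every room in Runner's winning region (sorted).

cellar, kitchen, pantry, roof

A0 = {cellar}
A1: add {roof} — roof (Runner) has roof→cellar.
A2: add {kitchen, pantry} — pantry (Runner) has pantry→roof; kitchen (Runner) has kitchen→roof.
A3 = A2; e.g. vault (Runner) has no edge into A2. Fixed point.
Runner's winning region = {cellar, kitchen, pantry, roof}.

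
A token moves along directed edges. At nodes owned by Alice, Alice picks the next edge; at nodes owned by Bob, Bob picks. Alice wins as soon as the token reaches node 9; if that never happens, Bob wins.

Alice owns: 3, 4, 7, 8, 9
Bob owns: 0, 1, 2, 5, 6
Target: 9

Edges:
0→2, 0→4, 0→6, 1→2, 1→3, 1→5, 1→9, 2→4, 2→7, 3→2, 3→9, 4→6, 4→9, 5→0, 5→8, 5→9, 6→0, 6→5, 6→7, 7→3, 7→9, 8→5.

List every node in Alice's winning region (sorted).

A0 = {9}
A1: add {3, 4, 7} — 3 (Alice) has 3→9; 4 (Alice) has 4→9; 7 (Alice) has 7→9.
A2: add {2} — 2 (Bob): all of {4, 7} already in.
A3 = A2; e.g. 0 (Bob) can still go to 6. Fixed point.
Alice's winning region = {2, 3, 4, 7, 9}.

2, 3, 4, 7, 9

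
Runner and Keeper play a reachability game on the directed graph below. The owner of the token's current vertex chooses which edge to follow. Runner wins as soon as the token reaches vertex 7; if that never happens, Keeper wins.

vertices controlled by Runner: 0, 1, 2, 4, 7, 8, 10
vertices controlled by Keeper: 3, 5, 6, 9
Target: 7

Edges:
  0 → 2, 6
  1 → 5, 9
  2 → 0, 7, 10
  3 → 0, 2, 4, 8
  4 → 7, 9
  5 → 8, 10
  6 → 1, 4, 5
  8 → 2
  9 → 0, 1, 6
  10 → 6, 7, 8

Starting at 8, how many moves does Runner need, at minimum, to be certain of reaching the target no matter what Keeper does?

2

A0 = {7}
A1: add {2, 4, 10} — 2 (Runner) has 2→7; 4 (Runner) has 4→7; 10 (Runner) has 10→7.
A2: add {0, 8} — 0 (Runner) has 0→2; 8 (Runner) has 8→2.
8 enters the attractor at level 2, so Runner can force the target in 2 moves from there.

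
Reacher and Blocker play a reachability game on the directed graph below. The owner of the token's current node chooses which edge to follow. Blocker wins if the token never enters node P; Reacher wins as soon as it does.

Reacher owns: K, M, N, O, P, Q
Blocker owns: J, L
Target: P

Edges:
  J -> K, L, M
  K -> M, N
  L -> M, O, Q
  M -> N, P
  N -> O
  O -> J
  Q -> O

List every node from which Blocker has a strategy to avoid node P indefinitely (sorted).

A0 = {P}
A1: add {M} — M (Reacher) has M→P.
A2: add {K} — K (Reacher) has K→M.
A3 = A2; e.g. J (Blocker) can still go to L. Fixed point.
Reacher's attractor = {K, M, P}; Blocker avoids the target exactly from the complement.

J, L, N, O, Q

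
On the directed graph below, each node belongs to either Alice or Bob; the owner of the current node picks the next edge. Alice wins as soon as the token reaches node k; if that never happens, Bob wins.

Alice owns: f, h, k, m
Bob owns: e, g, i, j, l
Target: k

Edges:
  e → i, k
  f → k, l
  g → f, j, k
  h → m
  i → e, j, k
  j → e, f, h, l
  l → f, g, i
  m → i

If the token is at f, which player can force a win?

Alice

A0 = {k}
A1: add {f} — f (Alice) has f→k.
A2 = A1; e.g. e (Bob) can still go to i. Fixed point.
f ∈ A1, so Alice can force the target.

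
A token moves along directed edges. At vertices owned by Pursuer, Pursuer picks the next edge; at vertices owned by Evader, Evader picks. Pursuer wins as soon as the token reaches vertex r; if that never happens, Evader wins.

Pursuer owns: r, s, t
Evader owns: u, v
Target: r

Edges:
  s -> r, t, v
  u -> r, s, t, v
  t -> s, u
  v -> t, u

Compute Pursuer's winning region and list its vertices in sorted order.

A0 = {r}
A1: add {s} — s (Pursuer) has s→r.
A2: add {t} — t (Pursuer) has t→s.
A3 = A2; e.g. u (Evader) can still go to v. Fixed point.
Pursuer's winning region = {r, s, t}.

r, s, t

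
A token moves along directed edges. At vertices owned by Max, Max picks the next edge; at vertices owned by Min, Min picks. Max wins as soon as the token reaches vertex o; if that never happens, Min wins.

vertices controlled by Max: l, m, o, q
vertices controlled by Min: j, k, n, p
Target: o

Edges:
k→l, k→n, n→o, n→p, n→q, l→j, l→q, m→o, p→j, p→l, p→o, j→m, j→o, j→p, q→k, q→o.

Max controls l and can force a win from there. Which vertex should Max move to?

A0 = {o}
A1: add {m, q} — m (Max) has m→o; q (Max) has q→o.
A2: add {l} — l (Max) has l→q.
A3 = A2; e.g. j (Min) can still go to p. Fixed point.
From l, successor q is in the attractor (rank 1); the other successor j is not.

q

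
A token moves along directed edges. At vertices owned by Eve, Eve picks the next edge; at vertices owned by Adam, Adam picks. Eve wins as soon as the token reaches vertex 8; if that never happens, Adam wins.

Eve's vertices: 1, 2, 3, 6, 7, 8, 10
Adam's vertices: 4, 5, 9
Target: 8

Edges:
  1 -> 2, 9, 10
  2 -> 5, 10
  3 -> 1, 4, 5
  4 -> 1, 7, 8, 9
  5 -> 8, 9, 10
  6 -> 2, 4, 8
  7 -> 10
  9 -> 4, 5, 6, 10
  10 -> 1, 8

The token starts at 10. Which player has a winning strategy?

Eve

A0 = {8}
A1: add {6, 10} — 6 (Eve) has 6→8; 10 (Eve) has 10→8.
10 ∈ A1, so Eve can force the target.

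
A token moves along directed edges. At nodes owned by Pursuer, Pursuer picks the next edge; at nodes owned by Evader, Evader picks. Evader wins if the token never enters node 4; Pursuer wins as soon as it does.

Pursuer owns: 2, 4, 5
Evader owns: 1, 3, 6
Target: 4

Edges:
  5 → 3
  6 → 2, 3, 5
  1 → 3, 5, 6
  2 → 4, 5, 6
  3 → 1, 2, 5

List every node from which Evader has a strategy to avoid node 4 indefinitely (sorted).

A0 = {4}
A1: add {2} — 2 (Pursuer) has 2→4.
A2 = A1; e.g. 1 (Evader) can still go to 3. Fixed point.
Pursuer's attractor = {2, 4}; Evader avoids the target exactly from the complement.

1, 3, 5, 6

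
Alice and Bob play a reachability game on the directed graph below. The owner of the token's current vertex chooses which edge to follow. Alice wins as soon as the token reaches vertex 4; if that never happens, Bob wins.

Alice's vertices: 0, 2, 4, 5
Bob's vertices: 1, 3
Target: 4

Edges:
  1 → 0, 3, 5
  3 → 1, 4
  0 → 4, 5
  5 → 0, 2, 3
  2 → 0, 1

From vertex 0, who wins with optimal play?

Alice

A0 = {4}
A1: add {0} — 0 (Alice) has 0→4.
0 ∈ A1, so Alice can force the target.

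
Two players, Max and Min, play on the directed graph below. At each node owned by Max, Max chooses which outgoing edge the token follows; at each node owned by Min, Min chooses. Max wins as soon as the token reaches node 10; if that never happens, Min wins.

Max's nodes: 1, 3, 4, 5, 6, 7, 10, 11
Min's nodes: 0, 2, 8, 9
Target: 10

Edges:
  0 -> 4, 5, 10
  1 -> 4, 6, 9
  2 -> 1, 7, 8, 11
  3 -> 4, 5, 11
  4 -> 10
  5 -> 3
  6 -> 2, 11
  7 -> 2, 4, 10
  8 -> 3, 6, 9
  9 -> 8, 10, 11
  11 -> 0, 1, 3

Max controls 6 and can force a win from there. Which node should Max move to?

11

A0 = {10}
A1: add {4, 7} — 4 (Max) has 4→10; 7 (Max) has 7→10.
A2: add {1, 3} — 1 (Max) has 1→4; 3 (Max) has 3→4.
A3: add {5, 11} — 5 (Max) has 5→3; 11 (Max) has 11→1.
A4: add {0, 6} — 0 (Min): all of {4, 5, 10} already in; 6 (Max) has 6→11.
A5 = A4; e.g. 2 (Min) can still go to 8. Fixed point.
From 6, successor 11 is in the attractor (rank 3); the other successor 2 is not.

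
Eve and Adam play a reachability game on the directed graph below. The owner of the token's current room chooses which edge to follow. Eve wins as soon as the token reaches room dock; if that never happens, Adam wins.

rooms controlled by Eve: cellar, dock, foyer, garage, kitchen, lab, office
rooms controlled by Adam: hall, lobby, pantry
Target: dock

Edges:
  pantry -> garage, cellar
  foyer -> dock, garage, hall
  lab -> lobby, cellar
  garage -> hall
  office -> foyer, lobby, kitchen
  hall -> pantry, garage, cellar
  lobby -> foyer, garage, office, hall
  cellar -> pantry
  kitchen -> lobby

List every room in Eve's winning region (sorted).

dock, foyer, office

A0 = {dock}
A1: add {foyer} — foyer (Eve) has foyer→dock.
A2: add {office} — office (Eve) has office→foyer.
A3 = A2; e.g. pantry (Adam) can still go to garage. Fixed point.
Eve's winning region = {dock, foyer, office}.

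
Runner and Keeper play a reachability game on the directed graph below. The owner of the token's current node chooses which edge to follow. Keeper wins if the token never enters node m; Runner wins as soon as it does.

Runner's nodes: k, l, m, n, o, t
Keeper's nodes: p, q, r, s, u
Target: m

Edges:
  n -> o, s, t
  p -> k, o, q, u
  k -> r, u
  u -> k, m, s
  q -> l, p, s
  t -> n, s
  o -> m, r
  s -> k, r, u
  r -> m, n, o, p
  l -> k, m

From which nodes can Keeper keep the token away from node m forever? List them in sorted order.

k, p, q, r, s, u

A0 = {m}
A1: add {l, o} — l (Runner) has l→m; o (Runner) has o→m.
A2: add {n} — n (Runner) has n→o.
A3: add {t} — t (Runner) has t→n.
A4 = A3; e.g. k (Runner) has no edge into A3. Fixed point.
Runner's attractor = {l, m, n, o, t}; Keeper avoids the target exactly from the complement.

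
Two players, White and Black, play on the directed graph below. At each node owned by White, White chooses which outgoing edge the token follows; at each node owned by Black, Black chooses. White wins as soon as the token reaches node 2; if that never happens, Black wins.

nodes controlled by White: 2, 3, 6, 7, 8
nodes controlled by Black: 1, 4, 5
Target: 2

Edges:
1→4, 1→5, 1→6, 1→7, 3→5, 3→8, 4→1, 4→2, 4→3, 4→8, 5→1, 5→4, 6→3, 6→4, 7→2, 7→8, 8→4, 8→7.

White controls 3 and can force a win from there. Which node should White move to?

A0 = {2}
A1: add {7} — 7 (White) has 7→2.
A2: add {8} — 8 (White) has 8→7.
A3: add {3} — 3 (White) has 3→8.
A4: add {6} — 6 (White) has 6→3.
A5 = A4; e.g. 1 (Black) can still go to 4. Fixed point.
From 3, successor 8 is in the attractor (rank 2); the other successor 5 is not.

8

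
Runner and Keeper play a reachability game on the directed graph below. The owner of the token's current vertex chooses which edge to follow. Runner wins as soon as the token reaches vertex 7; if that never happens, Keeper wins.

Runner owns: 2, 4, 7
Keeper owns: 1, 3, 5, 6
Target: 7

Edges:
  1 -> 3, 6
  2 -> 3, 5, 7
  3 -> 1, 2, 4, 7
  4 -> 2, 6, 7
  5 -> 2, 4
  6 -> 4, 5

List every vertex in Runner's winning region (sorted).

A0 = {7}
A1: add {2, 4} — 2 (Runner) has 2→7; 4 (Runner) has 4→7.
A2: add {5} — 5 (Keeper): all of {2, 4} already in.
A3: add {6} — 6 (Keeper): all of {4, 5} already in.
A4 = A3; e.g. 1 (Keeper) can still go to 3. Fixed point.
Runner's winning region = {2, 4, 5, 6, 7}.

2, 4, 5, 6, 7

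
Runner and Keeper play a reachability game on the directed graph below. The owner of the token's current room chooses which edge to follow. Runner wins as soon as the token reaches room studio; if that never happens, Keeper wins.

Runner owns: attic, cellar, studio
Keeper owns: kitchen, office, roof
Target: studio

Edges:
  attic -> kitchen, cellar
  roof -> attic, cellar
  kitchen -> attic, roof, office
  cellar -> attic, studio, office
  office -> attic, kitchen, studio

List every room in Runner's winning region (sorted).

attic, cellar, roof, studio

A0 = {studio}
A1: add {cellar} — cellar (Runner) has cellar→studio.
A2: add {attic} — attic (Runner) has attic→cellar.
A3: add {roof} — roof (Keeper): all of {attic, cellar} already in.
A4 = A3; e.g. kitchen (Keeper) can still go to office. Fixed point.
Runner's winning region = {attic, cellar, roof, studio}.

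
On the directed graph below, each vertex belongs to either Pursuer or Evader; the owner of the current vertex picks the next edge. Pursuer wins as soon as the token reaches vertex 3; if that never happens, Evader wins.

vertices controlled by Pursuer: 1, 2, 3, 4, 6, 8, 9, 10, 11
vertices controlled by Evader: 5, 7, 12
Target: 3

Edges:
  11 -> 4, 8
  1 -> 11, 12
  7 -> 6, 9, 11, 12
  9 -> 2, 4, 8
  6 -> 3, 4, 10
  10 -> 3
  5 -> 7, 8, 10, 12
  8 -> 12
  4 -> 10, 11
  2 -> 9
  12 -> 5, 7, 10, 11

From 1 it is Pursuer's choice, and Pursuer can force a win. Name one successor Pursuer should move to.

A0 = {3}
A1: add {6, 10} — 6 (Pursuer) has 6→3; 10 (Pursuer) has 10→3.
A2: add {4} — 4 (Pursuer) has 4→10.
A3: add {9, 11} — 9 (Pursuer) has 9→4; 11 (Pursuer) has 11→4.
A4: add {1, 2} — 1 (Pursuer) has 1→11; 2 (Pursuer) has 2→9.
A5 = A4; e.g. 5 (Evader) can still go to 7. Fixed point.
From 1, successor 11 is in the attractor (rank 3); the other successor 12 is not.

11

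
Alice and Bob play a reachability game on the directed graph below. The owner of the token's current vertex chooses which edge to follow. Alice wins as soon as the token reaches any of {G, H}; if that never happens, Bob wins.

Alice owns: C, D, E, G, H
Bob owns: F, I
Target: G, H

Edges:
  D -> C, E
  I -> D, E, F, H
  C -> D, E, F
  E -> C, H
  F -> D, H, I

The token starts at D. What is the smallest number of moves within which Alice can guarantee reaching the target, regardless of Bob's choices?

2

A0 = {G, H}
A1: add {E} — E (Alice) has E→H.
A2: add {C, D} — C (Alice) has C→E; D (Alice) has D→E.
A3 = A2; e.g. F (Bob) can still go to I. Fixed point.
D enters the attractor at level 2, so Alice can force the target in 2 moves from there.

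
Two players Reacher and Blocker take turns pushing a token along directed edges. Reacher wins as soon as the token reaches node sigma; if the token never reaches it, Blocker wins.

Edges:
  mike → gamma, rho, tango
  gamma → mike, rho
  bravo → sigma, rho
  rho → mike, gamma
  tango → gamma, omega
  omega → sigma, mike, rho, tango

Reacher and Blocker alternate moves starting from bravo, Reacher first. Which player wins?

Track states (vertex, player-to-move).
A0 = {(sigma,Reacher), (sigma,Blocker)}
A1: add {(bravo,Reacher), (omega,Reacher)}.
(bravo,Reacher) ∈ A1 ⇒ Reacher forces the target.

Reacher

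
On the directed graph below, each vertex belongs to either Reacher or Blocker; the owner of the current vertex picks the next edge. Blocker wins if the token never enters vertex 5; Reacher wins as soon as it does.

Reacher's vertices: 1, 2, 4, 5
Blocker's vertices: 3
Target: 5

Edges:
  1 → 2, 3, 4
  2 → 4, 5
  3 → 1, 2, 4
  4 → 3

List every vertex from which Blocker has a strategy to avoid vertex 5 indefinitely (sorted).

A0 = {5}
A1: add {2} — 2 (Reacher) has 2→5.
A2: add {1} — 1 (Reacher) has 1→2.
A3 = A2; e.g. 3 (Blocker) can still go to 4. Fixed point.
Reacher's attractor = {1, 2, 5}; Blocker avoids the target exactly from the complement.

3, 4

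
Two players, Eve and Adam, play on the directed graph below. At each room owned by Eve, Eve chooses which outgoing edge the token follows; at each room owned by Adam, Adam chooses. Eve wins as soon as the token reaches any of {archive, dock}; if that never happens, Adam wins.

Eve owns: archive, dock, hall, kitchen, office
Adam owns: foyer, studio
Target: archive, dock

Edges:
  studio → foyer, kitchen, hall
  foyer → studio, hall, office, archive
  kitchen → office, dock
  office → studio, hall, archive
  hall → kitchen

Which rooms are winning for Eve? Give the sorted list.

A0 = {archive, dock}
A1: add {kitchen, office} — kitchen (Eve) has kitchen→dock; office (Eve) has office→archive.
A2: add {hall} — hall (Eve) has hall→kitchen.
A3 = A2; e.g. foyer (Adam) can still go to studio. Fixed point.
Eve's winning region = {archive, dock, hall, kitchen, office}.

archive, dock, hall, kitchen, office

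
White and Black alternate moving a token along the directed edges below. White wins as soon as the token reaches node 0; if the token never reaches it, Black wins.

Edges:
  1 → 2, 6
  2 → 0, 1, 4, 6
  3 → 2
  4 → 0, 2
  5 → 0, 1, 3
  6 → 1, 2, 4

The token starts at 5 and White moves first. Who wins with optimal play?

White

Track states (vertex, player-to-move).
A0 = {(0,White), (0,Black)}
A1: add {(2,White), (4,White), (5,White)}.
(5,White) ∈ A1 ⇒ White forces the target.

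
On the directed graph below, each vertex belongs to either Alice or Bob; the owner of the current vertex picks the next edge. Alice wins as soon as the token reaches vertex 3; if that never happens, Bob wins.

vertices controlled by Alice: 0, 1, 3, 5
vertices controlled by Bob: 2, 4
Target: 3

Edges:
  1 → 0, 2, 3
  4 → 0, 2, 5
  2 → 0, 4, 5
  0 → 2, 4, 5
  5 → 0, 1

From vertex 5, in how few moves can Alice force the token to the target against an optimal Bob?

2

A0 = {3}
A1: add {1} — 1 (Alice) has 1→3.
A2: add {5} — 5 (Alice) has 5→1.
5 enters the attractor at level 2, so Alice can force the target in 2 moves from there.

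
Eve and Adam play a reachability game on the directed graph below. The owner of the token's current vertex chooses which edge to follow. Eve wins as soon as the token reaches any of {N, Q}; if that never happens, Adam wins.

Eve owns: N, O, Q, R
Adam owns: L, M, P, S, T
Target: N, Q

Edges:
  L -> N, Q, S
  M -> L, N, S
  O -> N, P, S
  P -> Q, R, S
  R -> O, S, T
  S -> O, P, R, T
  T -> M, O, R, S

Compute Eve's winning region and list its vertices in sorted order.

A0 = {N, Q}
A1: add {O} — O (Eve) has O→N.
A2: add {R} — R (Eve) has R→O.
A3 = A2; e.g. L (Adam) can still go to S. Fixed point.
Eve's winning region = {N, O, Q, R}.

N, O, Q, R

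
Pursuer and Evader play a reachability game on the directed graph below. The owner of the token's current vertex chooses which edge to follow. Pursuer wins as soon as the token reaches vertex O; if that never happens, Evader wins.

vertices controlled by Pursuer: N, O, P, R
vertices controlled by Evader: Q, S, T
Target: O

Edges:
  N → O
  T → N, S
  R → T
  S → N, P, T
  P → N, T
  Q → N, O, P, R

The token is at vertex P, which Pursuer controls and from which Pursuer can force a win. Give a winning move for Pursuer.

A0 = {O}
A1: add {N} — N (Pursuer) has N→O.
A2: add {P} — P (Pursuer) has P→N.
A3 = A2; e.g. Q (Evader) can still go to R. Fixed point.
From P, successor N is in the attractor (rank 1); the other successor T is not.

N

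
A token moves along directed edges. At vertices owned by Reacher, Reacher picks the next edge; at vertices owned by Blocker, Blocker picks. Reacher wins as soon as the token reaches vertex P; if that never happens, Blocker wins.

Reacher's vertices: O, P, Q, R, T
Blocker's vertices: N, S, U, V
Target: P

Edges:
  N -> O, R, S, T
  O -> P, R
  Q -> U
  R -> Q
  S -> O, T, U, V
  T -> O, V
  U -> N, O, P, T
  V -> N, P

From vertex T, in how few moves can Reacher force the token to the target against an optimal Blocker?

2

A0 = {P}
A1: add {O} — O (Reacher) has O→P.
A2: add {T} — T (Reacher) has T→O.
A3 = A2; e.g. N (Blocker) can still go to R. Fixed point.
T enters the attractor at level 2, so Reacher can force the target in 2 moves from there.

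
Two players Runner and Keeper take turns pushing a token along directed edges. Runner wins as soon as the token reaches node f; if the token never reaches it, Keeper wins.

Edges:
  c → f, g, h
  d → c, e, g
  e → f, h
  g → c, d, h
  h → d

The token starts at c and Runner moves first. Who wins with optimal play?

Runner

Track states (vertex, player-to-move).
A0 = {(f,Runner), (f,Keeper)}
A1: add {(c,Runner), (e,Runner)}.
(c,Runner) ∈ A1 ⇒ Runner forces the target.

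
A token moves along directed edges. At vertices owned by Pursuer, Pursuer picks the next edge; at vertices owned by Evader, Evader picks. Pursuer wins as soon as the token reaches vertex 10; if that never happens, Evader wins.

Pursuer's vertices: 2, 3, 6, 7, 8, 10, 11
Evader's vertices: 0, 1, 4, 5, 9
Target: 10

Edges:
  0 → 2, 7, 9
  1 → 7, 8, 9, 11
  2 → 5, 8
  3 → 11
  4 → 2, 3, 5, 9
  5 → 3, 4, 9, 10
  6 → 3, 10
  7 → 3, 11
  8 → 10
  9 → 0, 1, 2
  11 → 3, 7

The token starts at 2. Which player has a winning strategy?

Pursuer

A0 = {10}
A1: add {6, 8} — 6 (Pursuer) has 6→10; 8 (Pursuer) has 8→10.
A2: add {2} — 2 (Pursuer) has 2→8.
A3 = A2; e.g. 0 (Evader) can still go to 7. Fixed point.
2 ∈ A2, so Pursuer can force the target.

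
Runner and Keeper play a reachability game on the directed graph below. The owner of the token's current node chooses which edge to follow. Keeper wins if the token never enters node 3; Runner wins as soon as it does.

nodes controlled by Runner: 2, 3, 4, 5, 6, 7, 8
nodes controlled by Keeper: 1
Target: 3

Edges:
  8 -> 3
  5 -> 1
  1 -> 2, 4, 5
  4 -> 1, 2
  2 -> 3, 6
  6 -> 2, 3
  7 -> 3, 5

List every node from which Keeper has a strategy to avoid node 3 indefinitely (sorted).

A0 = {3}
A1: add {2, 6, 7, 8} — 2 (Runner) has 2→3; 6 (Runner) has 6→3; 7 (Runner) has 7→3; 8 (Runner) has 8→3.
A2: add {4} — 4 (Runner) has 4→2.
A3 = A2; e.g. 1 (Keeper) can still go to 5. Fixed point.
Runner's attractor = {2, 3, 4, 6, 7, 8}; Keeper avoids the target exactly from the complement.

1, 5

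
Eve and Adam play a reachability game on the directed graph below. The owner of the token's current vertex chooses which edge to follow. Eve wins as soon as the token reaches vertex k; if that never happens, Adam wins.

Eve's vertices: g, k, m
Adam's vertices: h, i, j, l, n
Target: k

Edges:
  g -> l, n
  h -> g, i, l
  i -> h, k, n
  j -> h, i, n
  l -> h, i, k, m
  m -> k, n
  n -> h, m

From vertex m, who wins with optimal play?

Eve

A0 = {k}
A1: add {m} — m (Eve) has m→k.
A2 = A1; e.g. g (Eve) has no edge into A1. Fixed point.
m ∈ A1, so Eve can force the target.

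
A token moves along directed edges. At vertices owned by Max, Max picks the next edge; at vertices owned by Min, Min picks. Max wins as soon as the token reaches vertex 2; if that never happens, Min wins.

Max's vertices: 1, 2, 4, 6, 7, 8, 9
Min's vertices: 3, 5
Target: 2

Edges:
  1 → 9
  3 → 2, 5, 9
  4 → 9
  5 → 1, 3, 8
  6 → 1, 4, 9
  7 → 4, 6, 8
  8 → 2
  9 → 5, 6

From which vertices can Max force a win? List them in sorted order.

A0 = {2}
A1: add {8} — 8 (Max) has 8→2.
A2: add {7} — 7 (Max) has 7→8.
A3 = A2; e.g. 1 (Max) has no edge into A2. Fixed point.
Max's winning region = {2, 7, 8}.

2, 7, 8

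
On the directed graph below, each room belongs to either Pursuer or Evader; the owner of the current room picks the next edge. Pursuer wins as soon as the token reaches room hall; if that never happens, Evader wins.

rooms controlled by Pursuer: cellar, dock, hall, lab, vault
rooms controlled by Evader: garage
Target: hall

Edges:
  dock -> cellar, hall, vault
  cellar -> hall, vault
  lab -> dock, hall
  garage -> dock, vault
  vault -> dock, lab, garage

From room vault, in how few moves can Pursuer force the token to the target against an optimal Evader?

2

A0 = {hall}
A1: add {cellar, dock, lab} — dock (Pursuer) has dock→hall; cellar (Pursuer) has cellar→hall; lab (Pursuer) has lab→hall.
A2: add {vault} — vault (Pursuer) has vault→dock.
vault enters the attractor at level 2, so Pursuer can force the target in 2 moves from there.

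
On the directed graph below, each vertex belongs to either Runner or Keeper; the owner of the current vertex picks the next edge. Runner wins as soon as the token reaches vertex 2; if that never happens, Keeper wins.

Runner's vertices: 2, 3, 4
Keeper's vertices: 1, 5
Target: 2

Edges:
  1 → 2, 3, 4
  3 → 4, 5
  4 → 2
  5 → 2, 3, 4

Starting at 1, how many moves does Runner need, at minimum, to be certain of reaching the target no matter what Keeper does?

A0 = {2}
A1: add {4} — 4 (Runner) has 4→2.
A2: add {3} — 3 (Runner) has 3→4.
A3: add {1, 5} — 1 (Keeper): all of {2, 3, 4} already in; 5 (Keeper): all of {2, 3, 4} already in.
A3 = all vertices. Fixed point.
1 enters the attractor at level 3, so Runner can force the target in 3 moves from there.

3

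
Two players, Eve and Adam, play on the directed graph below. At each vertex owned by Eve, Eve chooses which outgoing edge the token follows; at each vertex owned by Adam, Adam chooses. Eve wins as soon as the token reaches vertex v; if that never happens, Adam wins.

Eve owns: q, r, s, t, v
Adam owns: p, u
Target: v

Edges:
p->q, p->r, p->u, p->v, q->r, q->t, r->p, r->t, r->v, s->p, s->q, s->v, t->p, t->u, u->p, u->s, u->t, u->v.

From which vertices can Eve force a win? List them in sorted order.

A0 = {v}
A1: add {r, s} — r (Eve) has r→v; s (Eve) has s→v.
A2: add {q} — q (Eve) has q→r.
A3 = A2; e.g. p (Adam) can still go to u. Fixed point.
Eve's winning region = {q, r, s, v}.

q, r, s, v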